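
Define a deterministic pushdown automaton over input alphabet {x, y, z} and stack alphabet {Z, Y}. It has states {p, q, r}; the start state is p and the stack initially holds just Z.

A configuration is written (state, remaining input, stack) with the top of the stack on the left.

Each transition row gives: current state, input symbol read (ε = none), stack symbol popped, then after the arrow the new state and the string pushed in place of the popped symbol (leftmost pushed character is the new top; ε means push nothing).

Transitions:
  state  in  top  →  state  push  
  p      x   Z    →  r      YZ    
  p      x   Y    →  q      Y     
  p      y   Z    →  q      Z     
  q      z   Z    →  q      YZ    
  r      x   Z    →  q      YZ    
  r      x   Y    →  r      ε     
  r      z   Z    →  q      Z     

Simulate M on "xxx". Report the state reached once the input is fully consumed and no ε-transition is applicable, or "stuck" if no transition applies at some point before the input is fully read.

(p, xxx, Z) ⊢ (r, xx, YZ) ⊢ (r, x, Z) ⊢ (q, ε, YZ)
All input consumed; M is in state q.

q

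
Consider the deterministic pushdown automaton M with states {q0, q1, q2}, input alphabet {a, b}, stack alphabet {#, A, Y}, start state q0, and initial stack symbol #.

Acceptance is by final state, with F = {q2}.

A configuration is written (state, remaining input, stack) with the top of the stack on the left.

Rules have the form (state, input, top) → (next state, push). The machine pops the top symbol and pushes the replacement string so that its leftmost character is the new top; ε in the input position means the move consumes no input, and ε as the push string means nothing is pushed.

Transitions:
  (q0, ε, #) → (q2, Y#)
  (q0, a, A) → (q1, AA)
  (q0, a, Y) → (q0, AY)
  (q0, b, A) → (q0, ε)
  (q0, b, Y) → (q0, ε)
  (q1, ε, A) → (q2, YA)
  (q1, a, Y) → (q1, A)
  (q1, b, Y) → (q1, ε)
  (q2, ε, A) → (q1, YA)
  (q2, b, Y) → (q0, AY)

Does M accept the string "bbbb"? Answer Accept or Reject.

(q0, bbbb, #)
  ε-move, top #: go to q2, push Y# → (q2, bbbb, Y#)
  read b, top Y: go to q0, push AY → (q0, bbb, AY#)
  read b, top A: go to q0, push ε → (q0, bb, Y#)
  read b, top Y: go to q0, push ε → (q0, b, #)
  ε-move, top #: go to q2, push Y# → (q2, b, Y#)
  read b, top Y: go to q0, push AY → (q0, ε, AY#)
All input consumed; state q0 ∉ F and no further ε-move applies.

Reject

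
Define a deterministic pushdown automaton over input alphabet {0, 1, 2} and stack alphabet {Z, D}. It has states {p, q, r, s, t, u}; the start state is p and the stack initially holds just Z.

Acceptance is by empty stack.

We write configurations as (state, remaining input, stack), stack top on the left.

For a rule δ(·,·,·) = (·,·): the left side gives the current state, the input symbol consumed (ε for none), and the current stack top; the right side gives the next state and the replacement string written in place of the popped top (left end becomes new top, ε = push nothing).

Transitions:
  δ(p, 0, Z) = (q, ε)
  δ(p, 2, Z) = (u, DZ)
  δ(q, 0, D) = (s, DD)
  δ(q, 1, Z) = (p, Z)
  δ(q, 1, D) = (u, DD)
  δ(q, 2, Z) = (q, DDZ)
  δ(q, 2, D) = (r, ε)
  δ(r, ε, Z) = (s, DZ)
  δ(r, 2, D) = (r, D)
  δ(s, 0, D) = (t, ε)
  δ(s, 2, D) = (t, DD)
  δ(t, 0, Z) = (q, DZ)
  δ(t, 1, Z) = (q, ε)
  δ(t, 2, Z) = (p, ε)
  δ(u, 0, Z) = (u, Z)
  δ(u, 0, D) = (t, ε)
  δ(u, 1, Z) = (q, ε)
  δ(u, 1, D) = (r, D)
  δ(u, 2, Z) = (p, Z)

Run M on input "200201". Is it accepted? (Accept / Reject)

(p, 200201, Z) ⊢ (u, 00201, DZ) ⊢ (t, 0201, Z) ⊢ (q, 201, DZ) ⊢ (r, 01, Z) ⊢ (s, 01, DZ) ⊢ (t, 1, Z) ⊢ (q, ε, ε)
All input consumed and the stack is empty.

Accept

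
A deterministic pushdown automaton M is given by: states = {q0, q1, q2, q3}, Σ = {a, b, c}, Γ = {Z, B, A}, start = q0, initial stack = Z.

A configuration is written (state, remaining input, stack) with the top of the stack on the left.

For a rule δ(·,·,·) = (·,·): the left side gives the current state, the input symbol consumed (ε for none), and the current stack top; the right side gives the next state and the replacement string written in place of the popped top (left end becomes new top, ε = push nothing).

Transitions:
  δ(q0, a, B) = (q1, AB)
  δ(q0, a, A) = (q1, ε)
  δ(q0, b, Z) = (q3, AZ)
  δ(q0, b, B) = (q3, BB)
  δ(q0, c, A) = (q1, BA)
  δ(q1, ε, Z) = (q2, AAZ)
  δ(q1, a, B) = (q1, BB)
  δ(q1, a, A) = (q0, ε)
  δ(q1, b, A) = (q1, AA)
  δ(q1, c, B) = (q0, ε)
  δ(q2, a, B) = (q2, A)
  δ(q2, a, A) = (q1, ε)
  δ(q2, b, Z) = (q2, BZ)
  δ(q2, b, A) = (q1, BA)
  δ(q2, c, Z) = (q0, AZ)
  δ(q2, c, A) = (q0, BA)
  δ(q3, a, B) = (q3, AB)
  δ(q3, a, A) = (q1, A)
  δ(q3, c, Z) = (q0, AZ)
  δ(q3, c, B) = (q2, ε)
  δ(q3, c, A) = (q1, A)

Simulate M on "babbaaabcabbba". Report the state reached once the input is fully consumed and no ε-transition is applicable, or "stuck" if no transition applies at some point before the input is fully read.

stuck

(q0, babbaaabcabbba, Z)
  read b, top Z: go to q3, push AZ → (q3, abbaaabcabbba, AZ)
  read a, top A: go to q1, push A → (q1, bbaaabcabbba, AZ)
  read b, top A: go to q1, push AA → (q1, baaabcabbba, AAZ)
  read b, top A: go to q1, push AA → (q1, aaabcabbba, AAAZ)
  read a, top A: go to q0, push ε → (q0, aabcabbba, AAZ)
  read a, top A: go to q1, push ε → (q1, abcabbba, AZ)
  read a, top A: go to q0, push ε → (q0, bcabbba, Z)
  read b, top Z: go to q3, push AZ → (q3, cabbba, AZ)
  read c, top A: go to q1, push A → (q1, abbba, AZ)
  read a, top A: go to q0, push ε → (q0, bbba, Z)
  read b, top Z: go to q3, push AZ → (q3, bba, AZ)
No transition for (q3, b, top A); M blocks with input bba remaining.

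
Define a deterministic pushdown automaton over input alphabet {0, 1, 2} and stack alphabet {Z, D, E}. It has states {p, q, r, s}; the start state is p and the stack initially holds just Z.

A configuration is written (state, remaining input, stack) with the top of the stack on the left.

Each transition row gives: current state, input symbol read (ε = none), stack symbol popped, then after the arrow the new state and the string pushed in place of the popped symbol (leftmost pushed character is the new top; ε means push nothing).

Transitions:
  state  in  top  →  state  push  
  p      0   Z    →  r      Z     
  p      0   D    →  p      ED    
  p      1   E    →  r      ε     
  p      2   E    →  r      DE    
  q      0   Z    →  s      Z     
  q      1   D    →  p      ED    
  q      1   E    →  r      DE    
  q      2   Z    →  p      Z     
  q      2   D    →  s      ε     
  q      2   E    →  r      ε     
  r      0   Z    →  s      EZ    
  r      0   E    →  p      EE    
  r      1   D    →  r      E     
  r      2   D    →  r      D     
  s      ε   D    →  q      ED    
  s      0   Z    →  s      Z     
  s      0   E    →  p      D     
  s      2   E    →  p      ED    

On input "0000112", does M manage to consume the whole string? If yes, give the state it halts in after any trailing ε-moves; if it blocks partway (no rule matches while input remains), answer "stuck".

stuck

(p, 0000112, Z) ⊢ (r, 000112, Z) ⊢ (s, 00112, EZ) ⊢ (p, 0112, DZ) ⊢ (p, 112, EDZ) ⊢ (r, 12, DZ) ⊢ (r, 2, EZ)
No transition for (r, 2, top E); M blocks with input 2 remaining.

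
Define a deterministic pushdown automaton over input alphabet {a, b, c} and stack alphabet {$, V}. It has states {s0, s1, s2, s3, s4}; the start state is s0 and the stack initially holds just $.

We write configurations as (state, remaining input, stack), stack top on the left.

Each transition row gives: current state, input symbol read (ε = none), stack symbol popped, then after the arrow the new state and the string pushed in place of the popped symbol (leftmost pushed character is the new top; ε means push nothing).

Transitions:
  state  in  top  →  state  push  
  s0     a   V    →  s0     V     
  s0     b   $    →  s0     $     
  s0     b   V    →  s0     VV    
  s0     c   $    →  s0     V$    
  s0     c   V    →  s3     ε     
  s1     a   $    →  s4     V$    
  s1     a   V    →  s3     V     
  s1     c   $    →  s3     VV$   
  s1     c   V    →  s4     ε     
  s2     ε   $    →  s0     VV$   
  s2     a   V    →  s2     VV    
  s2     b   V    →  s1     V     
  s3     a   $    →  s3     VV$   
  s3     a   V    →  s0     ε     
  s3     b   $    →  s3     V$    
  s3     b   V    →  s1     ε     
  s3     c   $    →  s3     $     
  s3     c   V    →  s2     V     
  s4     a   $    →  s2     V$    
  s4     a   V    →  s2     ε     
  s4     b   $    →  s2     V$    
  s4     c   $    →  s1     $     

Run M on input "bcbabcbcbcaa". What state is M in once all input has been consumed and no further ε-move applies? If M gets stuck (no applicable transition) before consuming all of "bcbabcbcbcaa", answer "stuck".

stuck

(s0, bcbabcbcbcaa, $)
  read b, top $: go to s0, push $ → (s0, cbabcbcbcaa, $)
  read c, top $: go to s0, push V$ → (s0, babcbcbcaa, V$)
  read b, top V: go to s0, push VV → (s0, abcbcbcaa, VV$)
  read a, top V: go to s0, push V → (s0, bcbcbcaa, VV$)
  read b, top V: go to s0, push VV → (s0, cbcbcaa, VVV$)
  read c, top V: go to s3, push ε → (s3, bcbcaa, VV$)
  read b, top V: go to s1, push ε → (s1, cbcaa, V$)
  read c, top V: go to s4, push ε → (s4, bcaa, $)
  read b, top $: go to s2, push V$ → (s2, caa, V$)
No transition for (s2, c, top V); M blocks with input caa remaining.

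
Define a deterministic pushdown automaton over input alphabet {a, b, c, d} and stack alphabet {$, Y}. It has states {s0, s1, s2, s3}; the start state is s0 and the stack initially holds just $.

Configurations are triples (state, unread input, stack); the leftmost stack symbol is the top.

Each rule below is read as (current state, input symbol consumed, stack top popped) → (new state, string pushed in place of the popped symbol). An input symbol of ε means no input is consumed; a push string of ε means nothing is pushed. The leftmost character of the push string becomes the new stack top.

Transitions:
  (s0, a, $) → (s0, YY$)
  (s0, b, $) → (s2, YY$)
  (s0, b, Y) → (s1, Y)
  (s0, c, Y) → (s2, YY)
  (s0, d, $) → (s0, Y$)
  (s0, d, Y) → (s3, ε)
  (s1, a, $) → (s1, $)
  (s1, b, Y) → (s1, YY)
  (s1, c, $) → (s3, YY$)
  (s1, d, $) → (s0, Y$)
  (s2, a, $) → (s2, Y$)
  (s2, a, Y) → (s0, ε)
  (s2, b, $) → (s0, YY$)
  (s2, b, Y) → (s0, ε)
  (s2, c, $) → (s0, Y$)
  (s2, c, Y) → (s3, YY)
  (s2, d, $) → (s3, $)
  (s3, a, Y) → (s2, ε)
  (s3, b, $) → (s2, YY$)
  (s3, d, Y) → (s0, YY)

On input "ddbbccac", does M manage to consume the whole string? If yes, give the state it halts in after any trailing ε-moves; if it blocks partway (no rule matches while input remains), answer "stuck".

(s0, ddbbccac, $) ⊢ (s0, dbbccac, Y$) ⊢ (s3, bbccac, $) ⊢ (s2, bccac, YY$) ⊢ (s0, ccac, Y$) ⊢ (s2, cac, YY$) ⊢ (s3, ac, YYY$) ⊢ (s2, c, YY$) ⊢ (s3, ε, YYY$)
All input consumed; M is in state s3.

s3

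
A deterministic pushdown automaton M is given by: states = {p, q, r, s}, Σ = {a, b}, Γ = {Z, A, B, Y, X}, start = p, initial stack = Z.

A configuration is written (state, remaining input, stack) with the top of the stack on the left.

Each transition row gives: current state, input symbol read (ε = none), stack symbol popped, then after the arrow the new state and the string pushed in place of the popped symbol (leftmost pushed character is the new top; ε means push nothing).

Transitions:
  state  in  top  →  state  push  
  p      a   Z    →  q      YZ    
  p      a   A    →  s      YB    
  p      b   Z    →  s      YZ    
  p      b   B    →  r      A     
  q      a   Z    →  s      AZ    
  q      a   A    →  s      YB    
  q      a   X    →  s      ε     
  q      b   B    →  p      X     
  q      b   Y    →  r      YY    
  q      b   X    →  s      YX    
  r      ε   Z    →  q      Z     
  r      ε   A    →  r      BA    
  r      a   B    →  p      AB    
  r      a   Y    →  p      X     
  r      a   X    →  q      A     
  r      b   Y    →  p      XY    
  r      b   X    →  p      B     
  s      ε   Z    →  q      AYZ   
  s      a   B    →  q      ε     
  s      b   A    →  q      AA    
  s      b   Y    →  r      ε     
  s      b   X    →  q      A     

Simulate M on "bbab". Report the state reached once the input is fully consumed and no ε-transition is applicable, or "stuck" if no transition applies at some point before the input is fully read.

(p, bbab, Z)
  read b, top Z: go to s, push YZ → (s, bab, YZ)
  read b, top Y: go to r, push ε → (r, ab, Z)
  ε-move, top Z: go to q, push Z → (q, ab, Z)
  read a, top Z: go to s, push AZ → (s, b, AZ)
  read b, top A: go to q, push AA → (q, ε, AAZ)
All input consumed; M is in state q.

q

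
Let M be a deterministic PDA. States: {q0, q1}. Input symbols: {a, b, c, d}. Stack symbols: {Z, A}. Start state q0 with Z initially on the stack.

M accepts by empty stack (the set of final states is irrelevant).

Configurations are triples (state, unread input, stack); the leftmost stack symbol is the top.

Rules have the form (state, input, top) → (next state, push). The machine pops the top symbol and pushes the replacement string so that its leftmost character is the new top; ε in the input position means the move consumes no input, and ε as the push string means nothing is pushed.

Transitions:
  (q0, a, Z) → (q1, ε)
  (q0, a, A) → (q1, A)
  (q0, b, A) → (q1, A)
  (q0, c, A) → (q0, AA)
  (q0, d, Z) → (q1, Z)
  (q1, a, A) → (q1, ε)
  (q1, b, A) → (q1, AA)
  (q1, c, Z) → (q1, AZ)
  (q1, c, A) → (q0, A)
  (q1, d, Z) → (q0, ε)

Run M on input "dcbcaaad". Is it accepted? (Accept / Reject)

(q0, dcbcaaad, Z)
  read d, top Z: go to q1, push Z → (q1, cbcaaad, Z)
  read c, top Z: go to q1, push AZ → (q1, bcaaad, AZ)
  read b, top A: go to q1, push AA → (q1, caaad, AAZ)
  read c, top A: go to q0, push A → (q0, aaad, AAZ)
  read a, top A: go to q1, push A → (q1, aad, AAZ)
  read a, top A: go to q1, push ε → (q1, ad, AZ)
  read a, top A: go to q1, push ε → (q1, d, Z)
  read d, top Z: go to q0, push ε → (q0, ε, ε)
All input consumed and the stack is empty.

Accept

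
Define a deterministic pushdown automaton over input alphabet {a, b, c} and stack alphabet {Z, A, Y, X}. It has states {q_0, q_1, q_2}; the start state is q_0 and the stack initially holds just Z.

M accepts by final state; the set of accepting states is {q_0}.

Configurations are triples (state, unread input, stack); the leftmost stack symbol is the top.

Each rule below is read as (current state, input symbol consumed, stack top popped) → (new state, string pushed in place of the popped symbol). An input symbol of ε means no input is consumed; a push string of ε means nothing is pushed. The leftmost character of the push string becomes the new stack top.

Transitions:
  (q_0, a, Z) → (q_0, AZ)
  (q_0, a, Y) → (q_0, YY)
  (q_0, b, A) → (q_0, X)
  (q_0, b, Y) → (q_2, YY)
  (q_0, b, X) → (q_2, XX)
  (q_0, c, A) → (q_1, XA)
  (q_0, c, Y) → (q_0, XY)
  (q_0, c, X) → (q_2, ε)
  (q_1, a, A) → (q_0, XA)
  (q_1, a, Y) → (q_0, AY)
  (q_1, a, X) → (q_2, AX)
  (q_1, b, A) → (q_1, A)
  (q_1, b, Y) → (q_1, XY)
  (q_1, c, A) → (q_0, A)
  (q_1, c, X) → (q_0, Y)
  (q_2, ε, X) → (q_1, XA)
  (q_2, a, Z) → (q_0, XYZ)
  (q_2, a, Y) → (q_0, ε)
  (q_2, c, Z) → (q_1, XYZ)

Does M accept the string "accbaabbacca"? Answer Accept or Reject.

Reject

(q_0, accbaabbacca, Z) ⊢ (q_0, ccbaabbacca, AZ) ⊢ (q_1, cbaabbacca, XAZ) ⊢ (q_0, baabbacca, YAZ) ⊢ (q_2, aabbacca, YYAZ) ⊢ (q_0, abbacca, YAZ) ⊢ (q_0, bbacca, YYAZ) ⊢ (q_2, bacca, YYYAZ)
No transition applies at (q_2, bacca, YYYAZ); input not fully consumed.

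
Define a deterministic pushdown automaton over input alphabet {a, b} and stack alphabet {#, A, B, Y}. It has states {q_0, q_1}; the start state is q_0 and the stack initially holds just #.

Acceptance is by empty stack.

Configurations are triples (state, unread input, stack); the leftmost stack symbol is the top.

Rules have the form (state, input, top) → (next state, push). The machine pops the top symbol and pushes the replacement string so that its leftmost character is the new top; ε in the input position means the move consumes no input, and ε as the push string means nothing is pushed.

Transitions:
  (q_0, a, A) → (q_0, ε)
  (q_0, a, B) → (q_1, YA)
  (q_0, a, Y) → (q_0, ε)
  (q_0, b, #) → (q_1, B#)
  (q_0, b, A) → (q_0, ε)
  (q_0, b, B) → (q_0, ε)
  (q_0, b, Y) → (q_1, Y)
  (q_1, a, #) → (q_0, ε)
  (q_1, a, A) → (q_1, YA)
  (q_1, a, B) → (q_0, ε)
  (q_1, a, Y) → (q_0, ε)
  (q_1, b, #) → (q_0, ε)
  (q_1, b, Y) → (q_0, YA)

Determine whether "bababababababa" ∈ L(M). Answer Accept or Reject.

(q_0, bababababababa, #)
  read b, top #: go to q_1, push B# → (q_1, ababababababa, B#)
  read a, top B: go to q_0, push ε → (q_0, babababababa, #)
  read b, top #: go to q_1, push B# → (q_1, abababababa, B#)
  read a, top B: go to q_0, push ε → (q_0, bababababa, #)
  read b, top #: go to q_1, push B# → (q_1, ababababa, B#)
  read a, top B: go to q_0, push ε → (q_0, babababa, #)
  read b, top #: go to q_1, push B# → (q_1, abababa, B#)
  read a, top B: go to q_0, push ε → (q_0, bababa, #)
  read b, top #: go to q_1, push B# → (q_1, ababa, B#)
  read a, top B: go to q_0, push ε → (q_0, baba, #)
  read b, top #: go to q_1, push B# → (q_1, aba, B#)
  read a, top B: go to q_0, push ε → (q_0, ba, #)
  read b, top #: go to q_1, push B# → (q_1, a, B#)
  read a, top B: go to q_0, push ε → (q_0, ε, #)
All input consumed; stack is #, not empty, and no further ε-move applies.

Reject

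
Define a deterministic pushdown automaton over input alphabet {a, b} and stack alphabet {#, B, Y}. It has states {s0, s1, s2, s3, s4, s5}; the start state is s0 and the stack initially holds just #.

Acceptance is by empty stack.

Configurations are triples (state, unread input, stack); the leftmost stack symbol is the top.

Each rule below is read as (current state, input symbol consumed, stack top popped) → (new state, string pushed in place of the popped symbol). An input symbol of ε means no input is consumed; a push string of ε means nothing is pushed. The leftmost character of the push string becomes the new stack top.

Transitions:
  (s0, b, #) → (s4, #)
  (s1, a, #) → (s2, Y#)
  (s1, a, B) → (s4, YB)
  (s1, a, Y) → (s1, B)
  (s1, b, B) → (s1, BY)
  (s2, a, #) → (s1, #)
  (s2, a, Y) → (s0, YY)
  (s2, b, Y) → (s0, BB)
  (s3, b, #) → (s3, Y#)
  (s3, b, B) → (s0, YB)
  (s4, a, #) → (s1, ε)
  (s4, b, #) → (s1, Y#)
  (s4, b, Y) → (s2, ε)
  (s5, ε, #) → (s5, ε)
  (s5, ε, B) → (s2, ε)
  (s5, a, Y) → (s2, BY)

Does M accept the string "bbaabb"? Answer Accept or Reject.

Reject

(s0, bbaabb, #)
  read b, top #: go to s4, push # → (s4, baabb, #)
  read b, top #: go to s1, push Y# → (s1, aabb, Y#)
  read a, top Y: go to s1, push B → (s1, abb, B#)
  read a, top B: go to s4, push YB → (s4, bb, YB#)
  read b, top Y: go to s2, push ε → (s2, b, B#)
No transition applies at (s2, b, B#); input not fully consumed.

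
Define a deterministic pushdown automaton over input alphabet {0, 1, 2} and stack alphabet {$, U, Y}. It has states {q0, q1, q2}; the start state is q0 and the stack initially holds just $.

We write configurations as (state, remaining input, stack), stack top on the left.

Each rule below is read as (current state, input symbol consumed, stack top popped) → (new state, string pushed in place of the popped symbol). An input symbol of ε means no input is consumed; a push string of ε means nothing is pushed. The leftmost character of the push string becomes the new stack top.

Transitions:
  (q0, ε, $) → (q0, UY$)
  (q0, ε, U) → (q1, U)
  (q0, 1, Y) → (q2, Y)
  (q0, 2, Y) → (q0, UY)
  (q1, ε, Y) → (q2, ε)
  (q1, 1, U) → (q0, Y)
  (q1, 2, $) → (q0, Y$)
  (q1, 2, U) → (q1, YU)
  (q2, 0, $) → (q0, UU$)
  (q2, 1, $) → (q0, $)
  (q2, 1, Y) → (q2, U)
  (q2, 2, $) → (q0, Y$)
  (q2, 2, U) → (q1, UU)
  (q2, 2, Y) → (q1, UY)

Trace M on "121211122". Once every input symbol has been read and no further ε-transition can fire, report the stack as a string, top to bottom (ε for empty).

(q0, 121211122, $)
  ε-move, top $: go to q0, push UY$ → (q0, 121211122, UY$)
  ε-move, top U: go to q1, push U → (q1, 121211122, UY$)
  read 1, top U: go to q0, push Y → (q0, 21211122, YY$)
  read 2, top Y: go to q0, push UY → (q0, 1211122, UYY$)
  ε-move, top U: go to q1, push U → (q1, 1211122, UYY$)
  read 1, top U: go to q0, push Y → (q0, 211122, YYY$)
  read 2, top Y: go to q0, push UY → (q0, 11122, UYYY$)
  ε-move, top U: go to q1, push U → (q1, 11122, UYYY$)
  read 1, top U: go to q0, push Y → (q0, 1122, YYYY$)
  read 1, top Y: go to q2, push Y → (q2, 122, YYYY$)
  read 1, top Y: go to q2, push U → (q2, 22, UYYY$)
  read 2, top U: go to q1, push UU → (q1, 2, UUYYY$)
  read 2, top U: go to q1, push YU → (q1, ε, YUUYYY$)
  ε-move, top Y: go to q2, push ε → (q2, ε, UUYYY$)
All input consumed in state q2 with stack UUYYY$.

UUYYY$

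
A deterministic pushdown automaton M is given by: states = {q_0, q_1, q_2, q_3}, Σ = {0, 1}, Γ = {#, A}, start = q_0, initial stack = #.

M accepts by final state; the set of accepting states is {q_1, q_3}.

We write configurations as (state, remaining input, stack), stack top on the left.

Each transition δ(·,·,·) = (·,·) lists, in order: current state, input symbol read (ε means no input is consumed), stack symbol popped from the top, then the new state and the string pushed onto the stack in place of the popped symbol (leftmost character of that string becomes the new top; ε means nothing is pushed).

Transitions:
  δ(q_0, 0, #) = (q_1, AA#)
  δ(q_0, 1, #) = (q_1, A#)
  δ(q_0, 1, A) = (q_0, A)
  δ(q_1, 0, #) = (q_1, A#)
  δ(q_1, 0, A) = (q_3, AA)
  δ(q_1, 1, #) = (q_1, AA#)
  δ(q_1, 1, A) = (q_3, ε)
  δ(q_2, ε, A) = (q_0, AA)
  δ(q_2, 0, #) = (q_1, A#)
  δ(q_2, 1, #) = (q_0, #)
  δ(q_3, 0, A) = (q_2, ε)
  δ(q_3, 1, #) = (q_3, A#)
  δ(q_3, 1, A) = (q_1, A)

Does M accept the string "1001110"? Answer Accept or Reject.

(q_0, 1001110, #)
  read 1, top #: go to q_1, push A# → (q_1, 001110, A#)
  read 0, top A: go to q_3, push AA → (q_3, 01110, AA#)
  read 0, top A: go to q_2, push ε → (q_2, 1110, A#)
  ε-move, top A: go to q_0, push AA → (q_0, 1110, AA#)
  read 1, top A: go to q_0, push A → (q_0, 110, AA#)
  read 1, top A: go to q_0, push A → (q_0, 10, AA#)
  read 1, top A: go to q_0, push A → (q_0, 0, AA#)
No transition applies at (q_0, 0, AA#); input not fully consumed.

Reject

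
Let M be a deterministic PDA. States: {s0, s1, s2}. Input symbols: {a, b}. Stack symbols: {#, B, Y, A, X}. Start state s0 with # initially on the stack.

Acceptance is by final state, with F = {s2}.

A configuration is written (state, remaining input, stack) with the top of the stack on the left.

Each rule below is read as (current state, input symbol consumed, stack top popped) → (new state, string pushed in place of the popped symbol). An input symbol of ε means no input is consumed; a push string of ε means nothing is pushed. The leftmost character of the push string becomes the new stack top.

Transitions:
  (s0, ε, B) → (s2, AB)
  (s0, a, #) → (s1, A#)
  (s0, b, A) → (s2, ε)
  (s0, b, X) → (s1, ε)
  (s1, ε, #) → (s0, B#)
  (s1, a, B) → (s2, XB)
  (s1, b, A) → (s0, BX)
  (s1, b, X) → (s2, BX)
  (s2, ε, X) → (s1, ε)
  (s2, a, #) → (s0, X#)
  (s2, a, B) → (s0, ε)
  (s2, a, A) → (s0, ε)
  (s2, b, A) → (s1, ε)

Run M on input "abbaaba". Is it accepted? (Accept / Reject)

(s0, abbaaba, #) ⊢ (s1, bbaaba, A#) ⊢ (s0, baaba, BX#) ⊢ (s2, baaba, ABX#) ⊢ (s1, aaba, BX#) ⊢ (s2, aba, XBX#) ⊢ (s1, aba, BX#) ⊢ (s2, ba, XBX#) ⊢ (s1, ba, BX#)
No transition applies at (s1, ba, BX#); input not fully consumed.

Reject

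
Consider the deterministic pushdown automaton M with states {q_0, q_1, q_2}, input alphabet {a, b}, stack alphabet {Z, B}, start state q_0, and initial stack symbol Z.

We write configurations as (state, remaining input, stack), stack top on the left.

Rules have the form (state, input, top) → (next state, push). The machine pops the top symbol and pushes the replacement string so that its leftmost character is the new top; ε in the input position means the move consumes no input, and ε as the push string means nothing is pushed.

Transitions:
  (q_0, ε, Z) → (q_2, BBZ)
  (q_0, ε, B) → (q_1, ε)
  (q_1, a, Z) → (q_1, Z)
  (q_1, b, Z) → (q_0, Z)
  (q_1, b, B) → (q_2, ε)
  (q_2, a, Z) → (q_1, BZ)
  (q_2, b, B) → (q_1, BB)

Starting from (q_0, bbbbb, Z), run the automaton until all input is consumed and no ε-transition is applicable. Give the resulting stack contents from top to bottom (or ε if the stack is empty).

BBBZ

(q_0, bbbbb, Z)
  ε-move, top Z: go to q_2, push BBZ → (q_2, bbbbb, BBZ)
  read b, top B: go to q_1, push BB → (q_1, bbbb, BBBZ)
  read b, top B: go to q_2, push ε → (q_2, bbb, BBZ)
  read b, top B: go to q_1, push BB → (q_1, bb, BBBZ)
  read b, top B: go to q_2, push ε → (q_2, b, BBZ)
  read b, top B: go to q_1, push BB → (q_1, ε, BBBZ)
All input consumed in state q_1 with stack BBBZ.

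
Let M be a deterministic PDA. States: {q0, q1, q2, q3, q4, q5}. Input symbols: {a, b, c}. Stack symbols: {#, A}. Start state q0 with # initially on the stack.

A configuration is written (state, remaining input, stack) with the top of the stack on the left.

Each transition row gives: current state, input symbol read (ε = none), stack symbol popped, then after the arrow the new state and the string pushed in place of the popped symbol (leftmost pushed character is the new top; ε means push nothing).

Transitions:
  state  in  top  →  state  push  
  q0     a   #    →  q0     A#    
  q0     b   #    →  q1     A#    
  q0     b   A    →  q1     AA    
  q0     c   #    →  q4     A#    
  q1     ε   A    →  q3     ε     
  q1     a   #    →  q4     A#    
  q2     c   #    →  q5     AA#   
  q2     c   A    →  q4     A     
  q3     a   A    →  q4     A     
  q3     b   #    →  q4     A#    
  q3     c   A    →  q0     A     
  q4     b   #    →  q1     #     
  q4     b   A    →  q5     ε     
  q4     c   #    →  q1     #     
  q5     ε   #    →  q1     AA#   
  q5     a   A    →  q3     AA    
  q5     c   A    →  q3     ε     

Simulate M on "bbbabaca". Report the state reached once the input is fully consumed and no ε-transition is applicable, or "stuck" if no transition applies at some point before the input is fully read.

(q0, bbbabaca, #) ⊢ (q1, bbabaca, A#) ⊢ (q3, bbabaca, #) ⊢ (q4, babaca, A#) ⊢ (q5, abaca, #) ⊢ (q1, abaca, AA#) ⊢ (q3, abaca, A#) ⊢ (q4, baca, A#) ⊢ (q5, aca, #) ⊢ (q1, aca, AA#) ⊢ (q3, aca, A#) ⊢ (q4, ca, A#)
No transition for (q4, c, top A); M blocks with input ca remaining.

stuck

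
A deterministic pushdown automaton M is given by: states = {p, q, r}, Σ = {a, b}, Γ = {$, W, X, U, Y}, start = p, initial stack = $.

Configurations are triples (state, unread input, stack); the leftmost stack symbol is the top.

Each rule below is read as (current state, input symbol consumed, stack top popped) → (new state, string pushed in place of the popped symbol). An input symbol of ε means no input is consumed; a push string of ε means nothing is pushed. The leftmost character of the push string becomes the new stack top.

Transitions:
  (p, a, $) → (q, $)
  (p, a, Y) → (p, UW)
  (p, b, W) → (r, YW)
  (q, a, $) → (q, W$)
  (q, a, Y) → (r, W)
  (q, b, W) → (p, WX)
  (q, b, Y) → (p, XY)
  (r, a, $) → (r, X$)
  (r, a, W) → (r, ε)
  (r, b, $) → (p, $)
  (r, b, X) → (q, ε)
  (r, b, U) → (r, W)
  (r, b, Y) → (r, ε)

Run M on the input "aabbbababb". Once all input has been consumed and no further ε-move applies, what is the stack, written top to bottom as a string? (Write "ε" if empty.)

YWX$

(p, aabbbababb, $)
  read a, top $: go to q, push $ → (q, abbbababb, $)
  read a, top $: go to q, push W$ → (q, bbbababb, W$)
  read b, top W: go to p, push WX → (p, bbababb, WX$)
  read b, top W: go to r, push YW → (r, bababb, YWX$)
  read b, top Y: go to r, push ε → (r, ababb, WX$)
  read a, top W: go to r, push ε → (r, babb, X$)
  read b, top X: go to q, push ε → (q, abb, $)
  read a, top $: go to q, push W$ → (q, bb, W$)
  read b, top W: go to p, push WX → (p, b, WX$)
  read b, top W: go to r, push YW → (r, ε, YWX$)
All input consumed in state r with stack YWX$.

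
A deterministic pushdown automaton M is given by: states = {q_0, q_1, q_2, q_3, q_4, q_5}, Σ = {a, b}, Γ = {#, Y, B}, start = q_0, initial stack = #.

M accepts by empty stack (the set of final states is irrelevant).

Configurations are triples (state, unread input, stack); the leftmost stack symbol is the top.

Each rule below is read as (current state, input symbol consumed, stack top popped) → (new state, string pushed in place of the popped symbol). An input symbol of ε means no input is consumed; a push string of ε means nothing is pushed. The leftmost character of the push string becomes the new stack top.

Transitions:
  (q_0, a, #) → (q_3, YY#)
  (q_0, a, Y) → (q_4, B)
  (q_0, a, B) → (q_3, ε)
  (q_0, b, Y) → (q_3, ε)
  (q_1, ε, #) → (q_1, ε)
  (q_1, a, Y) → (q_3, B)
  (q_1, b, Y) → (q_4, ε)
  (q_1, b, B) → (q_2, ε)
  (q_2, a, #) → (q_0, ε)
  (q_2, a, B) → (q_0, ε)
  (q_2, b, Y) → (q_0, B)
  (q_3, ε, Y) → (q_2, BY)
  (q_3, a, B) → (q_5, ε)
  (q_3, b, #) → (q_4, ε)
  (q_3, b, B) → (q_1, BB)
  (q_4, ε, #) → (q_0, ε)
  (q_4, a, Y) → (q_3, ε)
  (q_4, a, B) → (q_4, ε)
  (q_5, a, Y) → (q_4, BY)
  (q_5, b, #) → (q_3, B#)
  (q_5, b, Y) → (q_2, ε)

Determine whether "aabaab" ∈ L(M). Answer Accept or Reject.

Reject

(q_0, aabaab, #)
  read a, top #: go to q_3, push YY# → (q_3, abaab, YY#)
  ε-move, top Y: go to q_2, push BY → (q_2, abaab, BYY#)
  read a, top B: go to q_0, push ε → (q_0, baab, YY#)
  read b, top Y: go to q_3, push ε → (q_3, aab, Y#)
  ε-move, top Y: go to q_2, push BY → (q_2, aab, BY#)
  read a, top B: go to q_0, push ε → (q_0, ab, Y#)
  read a, top Y: go to q_4, push B → (q_4, b, B#)
No transition applies at (q_4, b, B#); input not fully consumed.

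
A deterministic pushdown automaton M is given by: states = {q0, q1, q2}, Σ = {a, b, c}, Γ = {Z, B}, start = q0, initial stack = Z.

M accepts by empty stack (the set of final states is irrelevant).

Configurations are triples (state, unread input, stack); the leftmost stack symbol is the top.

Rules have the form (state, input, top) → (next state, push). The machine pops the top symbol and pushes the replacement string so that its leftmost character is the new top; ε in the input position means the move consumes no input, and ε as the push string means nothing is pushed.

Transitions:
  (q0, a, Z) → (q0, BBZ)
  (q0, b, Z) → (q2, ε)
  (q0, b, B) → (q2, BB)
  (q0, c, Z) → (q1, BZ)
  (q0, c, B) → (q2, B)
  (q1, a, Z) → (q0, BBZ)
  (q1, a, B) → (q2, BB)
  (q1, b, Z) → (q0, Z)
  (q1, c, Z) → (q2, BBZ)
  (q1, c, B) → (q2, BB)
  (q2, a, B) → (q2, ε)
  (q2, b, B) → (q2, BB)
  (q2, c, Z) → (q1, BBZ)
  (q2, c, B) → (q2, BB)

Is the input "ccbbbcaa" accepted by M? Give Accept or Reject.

Reject

(q0, ccbbbcaa, Z)
  read c, top Z: go to q1, push BZ → (q1, cbbbcaa, BZ)
  read c, top B: go to q2, push BB → (q2, bbbcaa, BBZ)
  read b, top B: go to q2, push BB → (q2, bbcaa, BBBZ)
  read b, top B: go to q2, push BB → (q2, bcaa, BBBBZ)
  read b, top B: go to q2, push BB → (q2, caa, BBBBBZ)
  read c, top B: go to q2, push BB → (q2, aa, BBBBBBZ)
  read a, top B: go to q2, push ε → (q2, a, BBBBBZ)
  read a, top B: go to q2, push ε → (q2, ε, BBBBZ)
All input consumed; stack is BBBBZ, not empty, and no further ε-move applies.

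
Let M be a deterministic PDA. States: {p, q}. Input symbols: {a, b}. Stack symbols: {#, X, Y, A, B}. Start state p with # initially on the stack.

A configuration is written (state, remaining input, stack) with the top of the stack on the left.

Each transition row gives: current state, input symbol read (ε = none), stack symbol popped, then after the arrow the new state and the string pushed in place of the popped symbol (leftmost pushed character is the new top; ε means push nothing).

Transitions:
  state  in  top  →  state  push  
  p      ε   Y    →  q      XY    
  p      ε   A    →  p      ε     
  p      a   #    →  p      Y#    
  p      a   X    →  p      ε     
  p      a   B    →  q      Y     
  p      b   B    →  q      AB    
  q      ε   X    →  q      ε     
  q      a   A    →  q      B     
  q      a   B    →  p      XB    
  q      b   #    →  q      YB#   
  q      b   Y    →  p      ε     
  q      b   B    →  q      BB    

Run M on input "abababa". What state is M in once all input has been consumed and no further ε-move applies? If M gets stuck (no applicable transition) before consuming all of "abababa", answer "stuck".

(p, abababa, #)
  read a, top #: go to p, push Y# → (p, bababa, Y#)
  ε-move, top Y: go to q, push XY → (q, bababa, XY#)
  ε-move, top X: go to q, push ε → (q, bababa, Y#)
  read b, top Y: go to p, push ε → (p, ababa, #)
  read a, top #: go to p, push Y# → (p, baba, Y#)
  ε-move, top Y: go to q, push XY → (q, baba, XY#)
  ε-move, top X: go to q, push ε → (q, baba, Y#)
  read b, top Y: go to p, push ε → (p, aba, #)
  read a, top #: go to p, push Y# → (p, ba, Y#)
  ε-move, top Y: go to q, push XY → (q, ba, XY#)
  ε-move, top X: go to q, push ε → (q, ba, Y#)
  read b, top Y: go to p, push ε → (p, a, #)
  read a, top #: go to p, push Y# → (p, ε, Y#)
  ε-move, top Y: go to q, push XY → (q, ε, XY#)
  ε-move, top X: go to q, push ε → (q, ε, Y#)
All input consumed; M is in state q.

q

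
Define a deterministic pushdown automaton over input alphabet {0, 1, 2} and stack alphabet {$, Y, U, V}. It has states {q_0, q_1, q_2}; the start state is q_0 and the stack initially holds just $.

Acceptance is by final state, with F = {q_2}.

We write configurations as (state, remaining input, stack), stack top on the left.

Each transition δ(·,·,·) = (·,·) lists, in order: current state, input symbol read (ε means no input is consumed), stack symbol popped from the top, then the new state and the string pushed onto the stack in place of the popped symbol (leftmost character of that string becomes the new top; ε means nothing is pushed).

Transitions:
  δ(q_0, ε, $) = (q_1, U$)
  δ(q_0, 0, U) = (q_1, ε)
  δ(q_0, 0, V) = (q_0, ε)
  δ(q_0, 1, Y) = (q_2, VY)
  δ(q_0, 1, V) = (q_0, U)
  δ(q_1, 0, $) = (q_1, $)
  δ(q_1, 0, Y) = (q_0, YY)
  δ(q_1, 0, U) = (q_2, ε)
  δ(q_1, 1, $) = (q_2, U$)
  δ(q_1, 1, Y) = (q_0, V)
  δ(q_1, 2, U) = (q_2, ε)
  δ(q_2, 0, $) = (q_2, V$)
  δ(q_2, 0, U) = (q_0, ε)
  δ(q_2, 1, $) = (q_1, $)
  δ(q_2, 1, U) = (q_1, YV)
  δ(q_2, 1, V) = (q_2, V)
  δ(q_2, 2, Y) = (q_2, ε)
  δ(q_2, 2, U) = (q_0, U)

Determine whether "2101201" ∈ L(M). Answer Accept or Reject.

Accept

(q_0, 2101201, $)
  ε-move, top $: go to q_1, push U$ → (q_1, 2101201, U$)
  read 2, top U: go to q_2, push ε → (q_2, 101201, $)
  read 1, top $: go to q_1, push $ → (q_1, 01201, $)
  read 0, top $: go to q_1, push $ → (q_1, 1201, $)
  read 1, top $: go to q_2, push U$ → (q_2, 201, U$)
  read 2, top U: go to q_0, push U → (q_0, 01, U$)
  read 0, top U: go to q_1, push ε → (q_1, 1, $)
  read 1, top $: go to q_2, push U$ → (q_2, ε, U$)
All input consumed; state q_2 ∈ F.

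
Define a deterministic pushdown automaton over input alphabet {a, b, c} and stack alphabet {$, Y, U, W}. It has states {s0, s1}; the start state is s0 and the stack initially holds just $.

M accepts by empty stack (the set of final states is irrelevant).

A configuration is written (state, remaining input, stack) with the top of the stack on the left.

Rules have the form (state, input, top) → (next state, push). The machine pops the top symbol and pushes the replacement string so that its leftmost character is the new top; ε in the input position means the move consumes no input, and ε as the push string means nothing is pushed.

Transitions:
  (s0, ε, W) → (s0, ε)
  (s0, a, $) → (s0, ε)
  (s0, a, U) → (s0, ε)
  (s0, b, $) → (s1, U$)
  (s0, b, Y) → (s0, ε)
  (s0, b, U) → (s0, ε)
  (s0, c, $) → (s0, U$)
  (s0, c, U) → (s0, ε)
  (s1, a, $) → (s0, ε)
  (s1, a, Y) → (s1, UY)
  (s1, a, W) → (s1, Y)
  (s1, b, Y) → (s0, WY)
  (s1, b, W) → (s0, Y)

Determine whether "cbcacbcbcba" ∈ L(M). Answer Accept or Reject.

Accept

(s0, cbcacbcbcba, $) ⊢ (s0, bcacbcbcba, U$) ⊢ (s0, cacbcbcba, $) ⊢ (s0, acbcbcba, U$) ⊢ (s0, cbcbcba, $) ⊢ (s0, bcbcba, U$) ⊢ (s0, cbcba, $) ⊢ (s0, bcba, U$) ⊢ (s0, cba, $) ⊢ (s0, ba, U$) ⊢ (s0, a, $) ⊢ (s0, ε, ε)
All input consumed and the stack is empty.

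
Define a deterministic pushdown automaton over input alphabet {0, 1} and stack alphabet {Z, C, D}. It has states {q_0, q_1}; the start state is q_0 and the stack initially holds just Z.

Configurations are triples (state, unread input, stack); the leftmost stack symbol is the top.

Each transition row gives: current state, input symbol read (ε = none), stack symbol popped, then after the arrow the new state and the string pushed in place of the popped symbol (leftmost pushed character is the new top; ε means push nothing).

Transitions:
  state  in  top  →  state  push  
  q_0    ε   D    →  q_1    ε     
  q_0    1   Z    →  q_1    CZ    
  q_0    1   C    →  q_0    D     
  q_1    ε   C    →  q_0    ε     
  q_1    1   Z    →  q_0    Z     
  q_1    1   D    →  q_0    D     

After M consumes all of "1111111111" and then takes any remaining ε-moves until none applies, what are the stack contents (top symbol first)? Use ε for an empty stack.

(q_0, 1111111111, Z)
  read 1, top Z: go to q_1, push CZ → (q_1, 111111111, CZ)
  ε-move, top C: go to q_0, push ε → (q_0, 111111111, Z)
  read 1, top Z: go to q_1, push CZ → (q_1, 11111111, CZ)
  ε-move, top C: go to q_0, push ε → (q_0, 11111111, Z)
  read 1, top Z: go to q_1, push CZ → (q_1, 1111111, CZ)
  ε-move, top C: go to q_0, push ε → (q_0, 1111111, Z)
  read 1, top Z: go to q_1, push CZ → (q_1, 111111, CZ)
  ε-move, top C: go to q_0, push ε → (q_0, 111111, Z)
  read 1, top Z: go to q_1, push CZ → (q_1, 11111, CZ)
  ε-move, top C: go to q_0, push ε → (q_0, 11111, Z)
  read 1, top Z: go to q_1, push CZ → (q_1, 1111, CZ)
  ε-move, top C: go to q_0, push ε → (q_0, 1111, Z)
  read 1, top Z: go to q_1, push CZ → (q_1, 111, CZ)
  ε-move, top C: go to q_0, push ε → (q_0, 111, Z)
  read 1, top Z: go to q_1, push CZ → (q_1, 11, CZ)
  ε-move, top C: go to q_0, push ε → (q_0, 11, Z)
  read 1, top Z: go to q_1, push CZ → (q_1, 1, CZ)
  ε-move, top C: go to q_0, push ε → (q_0, 1, Z)
  read 1, top Z: go to q_1, push CZ → (q_1, ε, CZ)
  ε-move, top C: go to q_0, push ε → (q_0, ε, Z)
All input consumed in state q_0 with stack Z.

Z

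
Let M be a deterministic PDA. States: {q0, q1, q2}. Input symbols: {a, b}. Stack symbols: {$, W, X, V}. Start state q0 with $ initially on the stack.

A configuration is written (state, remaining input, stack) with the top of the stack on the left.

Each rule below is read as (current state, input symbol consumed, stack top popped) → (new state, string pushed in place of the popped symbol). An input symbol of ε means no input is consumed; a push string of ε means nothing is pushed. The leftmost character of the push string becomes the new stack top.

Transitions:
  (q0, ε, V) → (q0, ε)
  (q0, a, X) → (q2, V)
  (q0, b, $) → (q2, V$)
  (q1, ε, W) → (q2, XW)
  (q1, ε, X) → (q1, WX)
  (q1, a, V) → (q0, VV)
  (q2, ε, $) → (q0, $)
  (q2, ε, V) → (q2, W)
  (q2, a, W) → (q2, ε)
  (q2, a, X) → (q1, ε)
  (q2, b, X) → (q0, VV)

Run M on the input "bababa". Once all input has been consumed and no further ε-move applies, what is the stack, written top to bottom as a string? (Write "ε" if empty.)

(q0, bababa, $) ⊢ (q2, ababa, V$) ⊢ (q2, ababa, W$) ⊢ (q2, baba, $) ⊢ (q0, baba, $) ⊢ (q2, aba, V$) ⊢ (q2, aba, W$) ⊢ (q2, ba, $) ⊢ (q0, ba, $) ⊢ (q2, a, V$) ⊢ (q2, a, W$) ⊢ (q2, ε, $) ⊢ (q0, ε, $)
All input consumed in state q0 with stack $.

$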